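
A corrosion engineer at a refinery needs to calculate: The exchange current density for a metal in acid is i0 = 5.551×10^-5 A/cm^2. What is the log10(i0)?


i0 = 5.551×10^-5 A/cm^2
log10(i0) = -4.256

-4.256


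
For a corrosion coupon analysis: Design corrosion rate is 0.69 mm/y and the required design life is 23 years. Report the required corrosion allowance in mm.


Corrosion allowance = CR × design life
CA = 0.69 * 23 = 15.87 mm

15.87 mm


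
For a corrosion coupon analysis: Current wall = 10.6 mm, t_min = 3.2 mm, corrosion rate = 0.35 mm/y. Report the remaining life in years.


Apply the remaining-life relation: RL = (t_current − t_min) / CR
RL = (10.6 − 3.2) / 0.35 = 7.4 / 0.35 = 21.1 years

21.1 years


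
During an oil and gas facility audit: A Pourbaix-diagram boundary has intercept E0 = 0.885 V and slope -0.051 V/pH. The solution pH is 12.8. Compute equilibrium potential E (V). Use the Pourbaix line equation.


Apply the Pourbaix line equation: E = E0 + slope*pH
E = 0.885 + (-0.051)*12.8 = 0.885 + (-0.6528) = 0.2322 V
Rounded to 3 decimal places: E = 0.232 V

0.232 V


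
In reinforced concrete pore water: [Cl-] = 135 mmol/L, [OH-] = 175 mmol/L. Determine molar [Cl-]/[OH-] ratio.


Threshold parameter = [Cl-] / [OH-] (molar basis; both in mmol/L, so units cancel)
Ratio = 135 / 175 = 0.77

0.77


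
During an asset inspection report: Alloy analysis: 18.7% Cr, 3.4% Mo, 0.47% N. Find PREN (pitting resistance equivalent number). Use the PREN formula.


Apply the PREN formula: PREN = Cr + 3.3*Mo + 16*N
PREN = 18.7 + 3.3*3.4 + 16*0.47
PREN = 18.7 + 11.22 + 7.52 = 37.44

37.44


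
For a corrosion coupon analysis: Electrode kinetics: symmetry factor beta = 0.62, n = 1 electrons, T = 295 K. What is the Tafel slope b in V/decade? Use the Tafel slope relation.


Apply the Tafel slope relation: b = 2.303*R*T/(beta*n*F)
Numerator: 2.303 * 8.314 * 295 = 5648.41
Denominator: 0.62 * 1 * 96485 = 59820.7
b = 5648.41 / 59820.7 = 0.0944 V/decade

0.0944 V/decade


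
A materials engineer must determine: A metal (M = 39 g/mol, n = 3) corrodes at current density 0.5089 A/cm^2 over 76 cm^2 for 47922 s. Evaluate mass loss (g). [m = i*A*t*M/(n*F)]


Apply Faraday's law: m = i*A*t*M / (n*F)
Total charge passed Q = i*A*t = 0.5089*76*47922 = 1853450.4408 C
m = Q*M/(n*F) = 1853450.4408*39/(3*96485) = 249.72644 g

249.72644 g


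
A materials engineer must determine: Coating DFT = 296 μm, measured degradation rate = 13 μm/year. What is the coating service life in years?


Service life = thickness / degradation rate
Life = 296 / 13 = 22.8 years

22.8 years


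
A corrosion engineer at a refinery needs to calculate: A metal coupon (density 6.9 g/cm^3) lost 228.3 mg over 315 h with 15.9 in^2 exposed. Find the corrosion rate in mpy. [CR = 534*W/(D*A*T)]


Apply the mpy weight-loss relation: CR = 534 * W / (D * A * T)
Numerator: 534 * 228.3 = 121912.2
Denominator: 6.9 * 15.9 * 315 = 34558.65
CR = 121912.2 / 34558.65 = 3.52769 mpy

3.52769 mpy


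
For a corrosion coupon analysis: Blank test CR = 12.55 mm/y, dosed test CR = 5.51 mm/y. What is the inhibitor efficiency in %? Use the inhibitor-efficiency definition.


Apply the inhibitor-efficiency definition: IE = (CR_blank − CR_inh)/CR_blank × 100
IE = (12.55 − 5.51) / 12.55 × 100
IE = 7.04 / 12.55 × 100 = 56.1 %

56.1 %


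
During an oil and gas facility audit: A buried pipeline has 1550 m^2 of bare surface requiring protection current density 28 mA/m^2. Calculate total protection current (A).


I = area * current density, then convert mA → A (÷1000)
I = 1550 * 28 / 1000 = 43.4 A

43.4 A


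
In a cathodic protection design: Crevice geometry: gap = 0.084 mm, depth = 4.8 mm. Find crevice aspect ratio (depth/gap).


Aspect ratio = depth / gap
Ratio = 4.8 / 0.084 = 57.1

57.1


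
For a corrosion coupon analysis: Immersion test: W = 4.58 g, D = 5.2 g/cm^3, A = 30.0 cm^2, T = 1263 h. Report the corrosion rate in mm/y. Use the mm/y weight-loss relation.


Apply the mm/y weight-loss relation: CR = 87600 * W / (D * A * T)
Numerator: 87600 * 4.58 = 401208.0
Denominator: 5.2 * 30.0 * 1263 = 197028.0
CR = 401208.0 / 197028.0 = 2.036299 mm/y

2.036299 mm/y


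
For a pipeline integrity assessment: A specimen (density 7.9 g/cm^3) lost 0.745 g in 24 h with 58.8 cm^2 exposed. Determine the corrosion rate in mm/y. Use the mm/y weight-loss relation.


Apply the mm/y weight-loss relation: CR = 87600 * W / (D * A * T)
Numerator: 87600 * 0.745 = 65262.0
Denominator: 7.9 * 58.8 * 24 = 11148.48
CR = 65262.0 / 11148.48 = 5.8539 mm/y

5.8539 mm/y


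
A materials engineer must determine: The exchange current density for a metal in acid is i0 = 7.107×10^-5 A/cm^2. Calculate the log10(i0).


i0 = 7.107×10^-5 A/cm^2
log10(i0) = -4.148

-4.148


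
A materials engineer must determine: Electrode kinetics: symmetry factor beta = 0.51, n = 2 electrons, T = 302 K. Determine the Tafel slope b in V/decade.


Apply the Tafel slope relation: b = 2.303*R*T/(beta*n*F)
Numerator: 2.303 * 8.314 * 302 = 5782.44
Denominator: 0.51 * 2 * 96485 = 98414.7
b = 5782.44 / 98414.7 = 0.0588 V/decade

0.0588 V/decade


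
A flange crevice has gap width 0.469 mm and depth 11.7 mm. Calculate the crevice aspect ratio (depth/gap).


Aspect ratio = depth / gap
Ratio = 11.7 / 0.469 = 24.9

24.9


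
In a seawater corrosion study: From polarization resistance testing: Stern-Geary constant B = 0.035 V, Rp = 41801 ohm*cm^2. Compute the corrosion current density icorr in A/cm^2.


Apply the Stern-Geary relation: icorr = B / Rp
icorr = 0.035 / 41801 = 8.373×10^-7 A/cm^2

8.373×10^-7 A/cm^2


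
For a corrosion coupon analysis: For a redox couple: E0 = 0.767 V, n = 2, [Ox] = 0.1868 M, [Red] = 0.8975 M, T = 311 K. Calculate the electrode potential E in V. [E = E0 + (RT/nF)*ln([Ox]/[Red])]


Apply the Nernst equation: E = E0 + (RT/nF)*ln([Ox]/[Red])
Step 1: RT/nF = 8.314*311/(2*96485) = 0.01339925 V
Step 2: [Ox]/[Red] = 0.1868/0.8975 = 0.208134
Step 3: ln(0.208134) = -1.569573
Step 4: correction = 0.01339925 * -1.569573 = -0.021 V
E = 0.767 + -0.021 = 0.746 V

0.746 V


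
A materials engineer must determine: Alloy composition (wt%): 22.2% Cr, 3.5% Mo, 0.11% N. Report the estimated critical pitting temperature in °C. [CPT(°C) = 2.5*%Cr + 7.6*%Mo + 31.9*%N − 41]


Apply the ASTM G48 empirical CPT estimate: CPT(°C) = 2.5*%Cr + 7.6*%Mo + 31.9*%N − 41
2.5*22.2 = 55.5; 7.6*3.5 = 26.6; 31.9*0.11 = 3.509
CPT = 55.5 + 26.6 + 3.509 − 41 = 44.609 °C
Rounded to 0.1 °C: CPT ≈ 44.6 °C

44.6 °C


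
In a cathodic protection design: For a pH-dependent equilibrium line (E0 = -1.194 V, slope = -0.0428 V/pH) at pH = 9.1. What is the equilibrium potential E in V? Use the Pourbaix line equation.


Apply the Pourbaix line equation: E = E0 + slope*pH
E = -1.194 + (-0.0428)*9.1 = -1.194 + (-0.38948) = -1.58348 V
Rounded to 4 decimal places: E = -1.5835 V

-1.5835 V


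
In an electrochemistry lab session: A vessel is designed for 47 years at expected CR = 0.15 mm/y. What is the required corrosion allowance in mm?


Corrosion allowance = CR × design life
CA = 0.15 * 47 = 7.05 mm

7.05 mm


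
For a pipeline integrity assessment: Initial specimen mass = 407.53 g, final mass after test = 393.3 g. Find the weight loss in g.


Weight loss = initial − final
WL = 407.53 − 393.3 = 14.23 g

14.23 g


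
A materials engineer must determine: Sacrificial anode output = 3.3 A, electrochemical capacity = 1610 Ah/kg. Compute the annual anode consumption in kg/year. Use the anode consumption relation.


Annual consumption = current * hours per year / capacity
Rate = 3.3 * 8760 / 1610 = 18.0 kg/year

18.0 kg/year


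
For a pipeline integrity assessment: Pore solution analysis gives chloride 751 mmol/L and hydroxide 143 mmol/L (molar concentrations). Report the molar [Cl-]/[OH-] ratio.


Threshold parameter = [Cl-] / [OH-] (molar basis; both in mmol/L, so units cancel)
Ratio = 751 / 143 = 5.25

5.25


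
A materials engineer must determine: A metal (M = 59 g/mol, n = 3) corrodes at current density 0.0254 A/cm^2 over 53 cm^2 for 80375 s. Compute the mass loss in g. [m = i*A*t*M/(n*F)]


Apply Faraday's law: m = i*A*t*M / (n*F)
Total charge passed Q = i*A*t = 0.0254*53*80375 = 108200.825 C
m = Q*M/(n*F) = 108200.825*59/(3*96485) = 22.0547 g

22.0547 g


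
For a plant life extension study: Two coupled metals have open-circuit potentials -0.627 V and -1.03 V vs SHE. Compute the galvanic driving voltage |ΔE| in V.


Driving voltage is the absolute potential difference.
|ΔE| = |-0.627 − (-1.03)| = 0.403 V

0.403 V


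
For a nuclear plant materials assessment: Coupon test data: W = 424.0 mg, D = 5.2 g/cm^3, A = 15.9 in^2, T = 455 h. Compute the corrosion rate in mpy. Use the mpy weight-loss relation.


Apply the mpy weight-loss relation: CR = 534 * W / (D * A * T)
Numerator: 534 * 424.0 = 226416.0
Denominator: 5.2 * 15.9 * 455 = 37619.4
CR = 226416.0 / 37619.4 = 6.0186 mpy

6.0186 mpy


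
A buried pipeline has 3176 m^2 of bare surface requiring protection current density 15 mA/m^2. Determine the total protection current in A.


I = area * current density, then convert mA → A (÷1000)
I = 3176 * 15 / 1000 = 47.64 A

47.64 A


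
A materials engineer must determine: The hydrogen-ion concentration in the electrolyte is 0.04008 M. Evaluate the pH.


pH = −log10[H+]
pH = −log10(0.04008) = 1.4

1.4


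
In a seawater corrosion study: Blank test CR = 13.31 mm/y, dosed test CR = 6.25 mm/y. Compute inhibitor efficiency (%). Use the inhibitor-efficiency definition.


Apply the inhibitor-efficiency definition: IE = (CR_blank − CR_inh)/CR_blank × 100
IE = (13.31 − 6.25) / 13.31 × 100
IE = 7.06 / 13.31 × 100 = 53.0 %

53.0 %


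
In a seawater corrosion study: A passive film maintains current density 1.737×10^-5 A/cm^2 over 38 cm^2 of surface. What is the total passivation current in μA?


I = i_pass * A, then convert A → μA (×10^6)
I = 1.737×10^-5 * 38 * 10^6 = 660.06 μA

660.06 μA


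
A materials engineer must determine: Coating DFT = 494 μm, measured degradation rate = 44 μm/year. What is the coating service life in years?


Service life = thickness / degradation rate
Life = 494 / 44 = 11.2 years

11.2 years


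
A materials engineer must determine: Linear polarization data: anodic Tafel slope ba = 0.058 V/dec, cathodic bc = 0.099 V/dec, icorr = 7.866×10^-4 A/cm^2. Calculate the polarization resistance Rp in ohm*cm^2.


Apply the Stern-Geary equation: Rp = ba*bc / (2.303*icorr*(ba+bc))
ba*bc = 0.058*0.099 = 0.005742
ba+bc = 0.157; 2.303*icorr*(ba+bc) = 2.303*7.866×10^-4*0.157 = 2.8441175×10^-4
Rp = 0.005742 / 2.8441175×10^-4 = 20.2 ohm*cm^2

20.2 ohm*cm^2


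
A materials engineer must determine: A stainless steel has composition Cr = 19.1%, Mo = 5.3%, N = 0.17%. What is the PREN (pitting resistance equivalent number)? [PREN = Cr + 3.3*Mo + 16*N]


Apply the PREN formula: PREN = Cr + 3.3*Mo + 16*N
PREN = 19.1 + 3.3*5.3 + 16*0.17
PREN = 19.1 + 17.49 + 2.72 = 39.31

39.31


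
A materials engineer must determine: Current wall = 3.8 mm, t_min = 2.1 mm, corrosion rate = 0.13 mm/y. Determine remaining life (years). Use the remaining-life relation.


Apply the remaining-life relation: RL = (t_current − t_min) / CR
RL = (3.8 − 2.1) / 0.13 = 1.7 / 0.13 = 13.1 years

13.1 years


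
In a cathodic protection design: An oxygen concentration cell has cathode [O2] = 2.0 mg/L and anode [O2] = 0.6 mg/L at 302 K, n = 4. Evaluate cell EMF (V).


Apply the Nernst concentration-cell relation: E = (RT/nF)*ln(C_cathode/C_anode)
RT/nF = 8.314*302/(4*96485) = 0.00650575 V
ln(2.0/0.6) = 1.20397
E = 0.00650575 * 1.20397 = 0.00783 V

0.00783 V


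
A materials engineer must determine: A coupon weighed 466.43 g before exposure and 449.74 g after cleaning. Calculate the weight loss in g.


Weight loss = initial − final
WL = 466.43 − 449.74 = 16.69 g

16.69 g


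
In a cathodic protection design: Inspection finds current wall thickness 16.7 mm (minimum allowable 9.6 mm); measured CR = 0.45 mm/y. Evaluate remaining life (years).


Apply the remaining-life relation: RL = (t_current − t_min) / CR
RL = (16.7 − 9.6) / 0.45 = 7.1 / 0.45 = 15.8 years

15.8 years


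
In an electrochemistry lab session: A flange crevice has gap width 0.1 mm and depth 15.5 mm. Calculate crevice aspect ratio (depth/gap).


Aspect ratio = depth / gap
Ratio = 15.5 / 0.1 = 155.0

155.0


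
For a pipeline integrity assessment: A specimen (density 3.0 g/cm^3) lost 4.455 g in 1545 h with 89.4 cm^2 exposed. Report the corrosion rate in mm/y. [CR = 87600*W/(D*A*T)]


Apply the mm/y weight-loss relation: CR = 87600 * W / (D * A * T)
Numerator: 87600 * 4.455 = 390258.0
Denominator: 3.0 * 89.4 * 1545 = 414369.0
CR = 390258.0 / 414369.0 = 0.94181 mm/y

0.94181 mm/y


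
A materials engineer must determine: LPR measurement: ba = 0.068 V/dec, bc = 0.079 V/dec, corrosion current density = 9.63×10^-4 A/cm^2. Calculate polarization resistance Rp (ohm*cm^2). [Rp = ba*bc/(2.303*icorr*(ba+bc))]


Apply the Stern-Geary equation: Rp = ba*bc / (2.303*icorr*(ba+bc))
ba*bc = 0.068*0.079 = 0.005372
ba+bc = 0.147; 2.303*icorr*(ba+bc) = 2.303*9.63×10^-4*0.147 = 3.2601498×10^-4
Rp = 0.005372 / 3.2601498×10^-4 = 16.5 ohm*cm^2

16.5 ohm*cm^2


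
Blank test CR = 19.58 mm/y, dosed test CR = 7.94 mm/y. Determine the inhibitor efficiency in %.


Apply the inhibitor-efficiency definition: IE = (CR_blank − CR_inh)/CR_blank × 100
IE = (19.58 − 7.94) / 19.58 × 100
IE = 11.64 / 19.58 × 100 = 59.4 %

59.4 %


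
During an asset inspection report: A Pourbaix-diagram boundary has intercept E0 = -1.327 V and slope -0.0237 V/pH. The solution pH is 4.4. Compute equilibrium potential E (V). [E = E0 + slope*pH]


Apply the Pourbaix line equation: E = E0 + slope*pH
E = -1.327 + (-0.0237)*4.4 = -1.327 + (-0.10428) = -1.43128 V
Rounded to 4 decimal places: E = -1.4313 V

-1.4313 V


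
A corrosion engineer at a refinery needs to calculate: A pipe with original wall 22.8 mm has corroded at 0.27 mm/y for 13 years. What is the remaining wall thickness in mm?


Remaining wall = original − CR × time
t = 22.8 − 0.27*13 = 22.8 − 3.51 = 19.29 mm

19.29 mm


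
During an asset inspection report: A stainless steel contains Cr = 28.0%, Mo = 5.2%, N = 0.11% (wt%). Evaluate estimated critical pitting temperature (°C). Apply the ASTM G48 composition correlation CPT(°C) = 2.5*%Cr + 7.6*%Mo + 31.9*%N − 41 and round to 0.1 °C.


Apply the ASTM G48 empirical CPT estimate: CPT(°C) = 2.5*%Cr + 7.6*%Mo + 31.9*%N − 41
2.5*28.0 = 70; 7.6*5.2 = 39.52; 31.9*0.11 = 3.509
CPT = 70 + 39.52 + 3.509 − 41 = 72.029 °C
Rounded to 0.1 °C: CPT ≈ 72.0 °C

72.0 °C


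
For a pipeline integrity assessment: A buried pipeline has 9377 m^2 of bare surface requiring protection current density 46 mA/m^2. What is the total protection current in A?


I = area * current density, then convert mA → A (÷1000)
I = 9377 * 46 / 1000 = 431.34 A

431.34 A


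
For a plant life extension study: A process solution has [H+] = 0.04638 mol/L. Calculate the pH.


pH = −log10[H+]
pH = −log10(0.04638) = 1.33

1.33


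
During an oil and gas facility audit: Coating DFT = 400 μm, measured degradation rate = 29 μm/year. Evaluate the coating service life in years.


Service life = thickness / degradation rate
Life = 400 / 29 = 13.8 years

13.8 years


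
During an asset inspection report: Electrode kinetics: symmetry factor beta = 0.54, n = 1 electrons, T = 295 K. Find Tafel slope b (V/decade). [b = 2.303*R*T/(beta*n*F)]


Apply the Tafel slope relation: b = 2.303*R*T/(beta*n*F)
Numerator: 2.303 * 8.314 * 295 = 5648.41
Denominator: 0.54 * 1 * 96485 = 52101.9
b = 5648.41 / 52101.9 = 0.108 V/decade

0.108 V/decade


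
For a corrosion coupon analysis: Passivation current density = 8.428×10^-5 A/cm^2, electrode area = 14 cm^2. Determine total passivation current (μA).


I = i_pass * A, then convert A → μA (×10^6)
I = 8.428×10^-5 * 14 * 10^6 = 1179.92 μA

1179.92 μA


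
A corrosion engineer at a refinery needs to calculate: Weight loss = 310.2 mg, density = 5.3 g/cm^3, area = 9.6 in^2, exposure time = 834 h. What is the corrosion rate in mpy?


Apply the mpy weight-loss relation: CR = 534 * W / (D * A * T)
Numerator: 534 * 310.2 = 165646.8
Denominator: 5.3 * 9.6 * 834 = 42433.92
CR = 165646.8 / 42433.92 = 3.9036 mpy

3.9036 mpy


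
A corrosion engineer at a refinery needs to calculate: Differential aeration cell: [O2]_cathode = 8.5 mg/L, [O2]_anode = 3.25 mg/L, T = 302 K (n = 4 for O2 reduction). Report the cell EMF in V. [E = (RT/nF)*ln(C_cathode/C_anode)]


Apply the Nernst concentration-cell relation: E = (RT/nF)*ln(C_cathode/C_anode)
RT/nF = 8.314*302/(4*96485) = 0.00650575 V
ln(8.5/3.25) = 0.96141
E = 0.00650575 * 0.96141 = 0.00625 V

0.00625 V


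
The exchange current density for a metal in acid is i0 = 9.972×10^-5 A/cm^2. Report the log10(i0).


i0 = 9.972×10^-5 A/cm^2
log10(i0) = -4.001

-4.001


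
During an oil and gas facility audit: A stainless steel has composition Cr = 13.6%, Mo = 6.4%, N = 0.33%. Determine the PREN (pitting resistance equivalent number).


Apply the PREN formula: PREN = Cr + 3.3*Mo + 16*N
PREN = 13.6 + 3.3*6.4 + 16*0.33
PREN = 13.6 + 21.12 + 5.28 = 40.0

40.0


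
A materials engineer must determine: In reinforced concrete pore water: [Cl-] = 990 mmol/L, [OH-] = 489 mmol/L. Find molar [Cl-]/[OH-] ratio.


Threshold parameter = [Cl-] / [OH-] (molar basis; both in mmol/L, so units cancel)
Ratio = 990 / 489 = 2.02

2.02


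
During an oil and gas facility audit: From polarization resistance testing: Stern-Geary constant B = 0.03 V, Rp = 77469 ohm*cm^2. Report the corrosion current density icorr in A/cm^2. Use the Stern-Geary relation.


Apply the Stern-Geary relation: icorr = B / Rp
icorr = 0.03 / 77469 = 3.873×10^-7 A/cm^2

3.873×10^-7 A/cm^2


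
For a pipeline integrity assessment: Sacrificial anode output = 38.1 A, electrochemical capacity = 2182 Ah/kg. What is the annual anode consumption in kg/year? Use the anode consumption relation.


Annual consumption = current * hours per year / capacity
Rate = 38.1 * 8760 / 2182 = 153.0 kg/year

153.0 kg/year


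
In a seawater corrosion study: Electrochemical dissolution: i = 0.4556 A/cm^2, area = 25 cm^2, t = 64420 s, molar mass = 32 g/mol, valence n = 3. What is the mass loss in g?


Apply Faraday's law: m = i*A*t*M / (n*F)
Total charge passed Q = i*A*t = 0.4556*25*64420 = 733743.8 C
m = Q*M/(n*F) = 733743.8*32/(3*96485) = 81.117 g

81.117 g


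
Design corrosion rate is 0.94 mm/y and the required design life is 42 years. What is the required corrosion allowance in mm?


Corrosion allowance = CR × design life
CA = 0.94 * 42 = 39.48 mm

39.48 mm


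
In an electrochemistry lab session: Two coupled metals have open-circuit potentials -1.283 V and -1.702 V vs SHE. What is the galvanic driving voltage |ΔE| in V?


Driving voltage is the absolute potential difference.
|ΔE| = |-1.283 − (-1.702)| = 0.419 V

0.419 V


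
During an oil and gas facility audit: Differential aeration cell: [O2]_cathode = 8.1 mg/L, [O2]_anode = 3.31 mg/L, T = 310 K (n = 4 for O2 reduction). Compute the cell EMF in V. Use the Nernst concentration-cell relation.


Apply the Nernst concentration-cell relation: E = (RT/nF)*ln(C_cathode/C_anode)
RT/nF = 8.314*310/(4*96485) = 0.00667808 V
ln(8.1/3.31) = 0.89492
E = 0.00667808 * 0.89492 = 0.00598 V

0.00598 V


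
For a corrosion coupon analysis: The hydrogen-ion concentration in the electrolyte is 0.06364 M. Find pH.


pH = −log10[H+]
pH = −log10(0.06364) = 1.2

1.2


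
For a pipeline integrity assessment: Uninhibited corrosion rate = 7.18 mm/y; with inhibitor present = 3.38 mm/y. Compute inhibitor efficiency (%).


Apply the inhibitor-efficiency definition: IE = (CR_blank − CR_inh)/CR_blank × 100
IE = (7.18 − 3.38) / 7.18 × 100
IE = 3.8 / 7.18 × 100 = 52.9 %

52.9 %


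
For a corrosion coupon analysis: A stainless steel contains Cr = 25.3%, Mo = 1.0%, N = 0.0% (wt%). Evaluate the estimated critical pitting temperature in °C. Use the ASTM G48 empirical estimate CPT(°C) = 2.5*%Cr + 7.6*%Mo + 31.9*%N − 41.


Apply the ASTM G48 empirical CPT estimate: CPT(°C) = 2.5*%Cr + 7.6*%Mo + 31.9*%N − 41
2.5*25.3 = 63.25; 7.6*1.0 = 7.6; 31.9*0.0 = 0
CPT = 63.25 + 7.6 + 0 − 41 = 29.85 °C
Rounded to 0.1 °C: CPT ≈ 29.9 °C

29.9 °C


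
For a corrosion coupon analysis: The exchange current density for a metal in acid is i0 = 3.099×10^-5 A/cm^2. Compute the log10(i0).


i0 = 3.099×10^-5 A/cm^2
log10(i0) = -4.509

-4.509


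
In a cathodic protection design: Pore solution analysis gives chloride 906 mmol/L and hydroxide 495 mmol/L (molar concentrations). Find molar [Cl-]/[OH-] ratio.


Threshold parameter = [Cl-] / [OH-] (molar basis; both in mmol/L, so units cancel)
Ratio = 906 / 495 = 1.83

1.83


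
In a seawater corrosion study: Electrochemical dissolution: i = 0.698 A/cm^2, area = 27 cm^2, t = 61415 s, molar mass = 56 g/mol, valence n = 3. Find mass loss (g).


Apply Faraday's law: m = i*A*t*M / (n*F)
Total charge passed Q = i*A*t = 0.698*27*61415 = 1157427.09 C
m = Q*M/(n*F) = 1157427.09*56/(3*96485) = 223.924 g

223.924 g


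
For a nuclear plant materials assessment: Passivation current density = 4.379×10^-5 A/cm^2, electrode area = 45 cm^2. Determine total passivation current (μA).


I = i_pass * A, then convert A → μA (×10^6)
I = 4.379×10^-5 * 45 * 10^6 = 1970.55 μA

1970.55 μA


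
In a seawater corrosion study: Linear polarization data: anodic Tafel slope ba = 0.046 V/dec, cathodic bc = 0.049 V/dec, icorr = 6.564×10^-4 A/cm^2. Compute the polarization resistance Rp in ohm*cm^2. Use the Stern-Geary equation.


Apply the Stern-Geary equation: Rp = ba*bc / (2.303*icorr*(ba+bc))
ba*bc = 0.046*0.049 = 0.002254
ba+bc = 0.095; 2.303*icorr*(ba+bc) = 2.303*6.564×10^-4*0.095 = 1.4361047×10^-4
Rp = 0.002254 / 1.4361047×10^-4 = 15.7 ohm*cm^2

15.7 ohm*cm^2


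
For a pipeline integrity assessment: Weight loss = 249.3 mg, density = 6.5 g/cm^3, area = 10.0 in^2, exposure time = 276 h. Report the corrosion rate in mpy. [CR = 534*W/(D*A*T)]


Apply the mpy weight-loss relation: CR = 534 * W / (D * A * T)
Numerator: 534 * 249.3 = 133126.2
Denominator: 6.5 * 10.0 * 276 = 17940.0
CR = 133126.2 / 17940.0 = 7.421 mpy

7.421 mpy


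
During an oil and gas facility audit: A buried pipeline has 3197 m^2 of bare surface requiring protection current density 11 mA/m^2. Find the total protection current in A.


I = area * current density, then convert mA → A (÷1000)
I = 3197 * 11 / 1000 = 35.17 A

35.17 A


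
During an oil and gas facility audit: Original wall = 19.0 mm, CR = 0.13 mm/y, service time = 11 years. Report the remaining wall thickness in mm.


Remaining wall = original − CR × time
t = 19.0 − 0.13*11 = 19.0 − 1.43 = 17.57 mm

17.57 mm


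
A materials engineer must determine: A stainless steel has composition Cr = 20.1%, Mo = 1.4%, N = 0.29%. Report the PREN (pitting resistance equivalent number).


Apply the PREN formula: PREN = Cr + 3.3*Mo + 16*N
PREN = 20.1 + 3.3*1.4 + 16*0.29
PREN = 20.1 + 4.62 + 4.64 = 29.36

29.36


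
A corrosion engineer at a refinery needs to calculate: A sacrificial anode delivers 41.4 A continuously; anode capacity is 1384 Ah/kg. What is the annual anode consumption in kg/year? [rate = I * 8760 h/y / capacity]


Annual consumption = current * hours per year / capacity
Rate = 41.4 * 8760 / 1384 = 262.0 kg/year

262.0 kg/year


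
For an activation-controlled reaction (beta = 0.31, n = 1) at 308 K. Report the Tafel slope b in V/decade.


Apply the Tafel slope relation: b = 2.303*R*T/(beta*n*F)
Numerator: 2.303 * 8.314 * 308 = 5897.32
Denominator: 0.31 * 1 * 96485 = 29910.35
b = 5897.32 / 29910.35 = 0.1972 V/decade

0.1972 V/decade


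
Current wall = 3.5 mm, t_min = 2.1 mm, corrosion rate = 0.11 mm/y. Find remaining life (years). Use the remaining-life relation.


Apply the remaining-life relation: RL = (t_current − t_min) / CR
RL = (3.5 − 2.1) / 0.11 = 1.4 / 0.11 = 12.7 years

12.7 years


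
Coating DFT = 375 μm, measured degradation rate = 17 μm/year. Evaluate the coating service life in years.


Service life = thickness / degradation rate
Life = 375 / 17 = 22.1 years

22.1 years


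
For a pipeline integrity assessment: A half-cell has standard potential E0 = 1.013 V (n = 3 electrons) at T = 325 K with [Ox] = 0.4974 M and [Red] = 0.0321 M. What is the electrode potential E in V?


Apply the Nernst equation: E = E0 + (RT/nF)*ln([Ox]/[Red])
Step 1: RT/nF = 8.314*325/(3*96485) = 0.00933496 V
Step 2: [Ox]/[Red] = 0.4974/0.0321 = 15.495327
Step 3: ln(15.495327) = 2.740538
Step 4: correction = 0.00933496 * 2.740538 = 0.0256 V
E = 1.013 + 0.0256 = 1.0386 V

1.0386 V


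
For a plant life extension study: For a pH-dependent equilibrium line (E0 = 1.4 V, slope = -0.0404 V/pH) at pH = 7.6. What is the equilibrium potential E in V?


Apply the Pourbaix line equation: E = E0 + slope*pH
E = 1.4 + (-0.0404)*7.6 = 1.4 + (-0.30704) = 1.09296 V
Rounded to 3 decimal places: E = 1.093 V

1.093 V


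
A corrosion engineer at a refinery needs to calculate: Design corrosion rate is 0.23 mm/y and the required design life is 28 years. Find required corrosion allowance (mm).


Corrosion allowance = CR × design life
CA = 0.23 * 28 = 6.44 mm

6.44 mm


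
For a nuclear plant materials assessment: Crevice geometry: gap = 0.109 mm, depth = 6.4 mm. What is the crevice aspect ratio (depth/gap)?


Aspect ratio = depth / gap
Ratio = 6.4 / 0.109 = 58.7

58.7


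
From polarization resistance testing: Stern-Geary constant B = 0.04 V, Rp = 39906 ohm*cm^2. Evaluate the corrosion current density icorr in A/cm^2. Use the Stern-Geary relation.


Apply the Stern-Geary relation: icorr = B / Rp
icorr = 0.04 / 39906 = 1.002×10^-6 A/cm^2

1.002×10^-6 A/cm^2


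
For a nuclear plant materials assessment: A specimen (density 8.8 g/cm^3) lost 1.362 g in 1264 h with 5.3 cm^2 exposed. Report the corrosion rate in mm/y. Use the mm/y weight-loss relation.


Apply the mm/y weight-loss relation: CR = 87600 * W / (D * A * T)
Numerator: 87600 * 1.362 = 119311.2
Denominator: 8.8 * 5.3 * 1264 = 58952.96
CR = 119311.2 / 58952.96 = 2.02384 mm/y

2.02384 mm/y


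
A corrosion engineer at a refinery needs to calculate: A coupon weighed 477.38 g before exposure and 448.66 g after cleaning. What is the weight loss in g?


Weight loss = initial − final
WL = 477.38 − 448.66 = 28.72 g

28.72 g


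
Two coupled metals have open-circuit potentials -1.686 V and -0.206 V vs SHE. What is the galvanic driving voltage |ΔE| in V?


Driving voltage is the absolute potential difference.
|ΔE| = |-1.686 − (-0.206)| = 1.48 V

1.48 V


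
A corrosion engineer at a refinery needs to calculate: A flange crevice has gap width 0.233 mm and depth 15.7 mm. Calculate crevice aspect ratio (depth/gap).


Aspect ratio = depth / gap
Ratio = 15.7 / 0.233 = 67.4

67.4


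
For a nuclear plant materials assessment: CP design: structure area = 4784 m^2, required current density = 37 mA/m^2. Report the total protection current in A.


I = area * current density, then convert mA → A (÷1000)
I = 4784 * 37 / 1000 = 177.01 A

177.01 A


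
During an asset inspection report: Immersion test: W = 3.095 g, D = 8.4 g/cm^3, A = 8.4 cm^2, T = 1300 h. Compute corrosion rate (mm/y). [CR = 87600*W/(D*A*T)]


Apply the mm/y weight-loss relation: CR = 87600 * W / (D * A * T)
Numerator: 87600 * 3.095 = 271122.0
Denominator: 8.4 * 8.4 * 1300 = 91728.0
CR = 271122.0 / 91728.0 = 2.9557 mm/y

2.9557 mm/y


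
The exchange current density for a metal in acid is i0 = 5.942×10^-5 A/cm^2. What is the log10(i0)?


i0 = 5.942×10^-5 A/cm^2
log10(i0) = -4.226

-4.226


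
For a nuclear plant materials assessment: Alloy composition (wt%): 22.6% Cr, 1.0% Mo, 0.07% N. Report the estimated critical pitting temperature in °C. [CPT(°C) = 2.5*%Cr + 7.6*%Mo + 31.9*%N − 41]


Apply the ASTM G48 empirical CPT estimate: CPT(°C) = 2.5*%Cr + 7.6*%Mo + 31.9*%N − 41
2.5*22.6 = 56.5; 7.6*1.0 = 7.6; 31.9*0.07 = 2.233
CPT = 56.5 + 7.6 + 2.233 − 41 = 25.333 °C
Rounded to 0.1 °C: CPT ≈ 25.3 °C

25.3 °C


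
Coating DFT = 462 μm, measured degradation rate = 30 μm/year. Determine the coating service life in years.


Service life = thickness / degradation rate
Life = 462 / 30 = 15.4 years

15.4 years


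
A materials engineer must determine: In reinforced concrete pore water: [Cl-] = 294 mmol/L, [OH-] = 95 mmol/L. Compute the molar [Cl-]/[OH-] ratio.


Threshold parameter = [Cl-] / [OH-] (molar basis; both in mmol/L, so units cancel)
Ratio = 294 / 95 = 3.09

3.09


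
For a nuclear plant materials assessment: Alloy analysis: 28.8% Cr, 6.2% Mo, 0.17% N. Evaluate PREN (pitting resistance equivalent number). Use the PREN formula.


Apply the PREN formula: PREN = Cr + 3.3*Mo + 16*N
PREN = 28.8 + 3.3*6.2 + 16*0.17
PREN = 28.8 + 20.46 + 2.72 = 51.98

51.98


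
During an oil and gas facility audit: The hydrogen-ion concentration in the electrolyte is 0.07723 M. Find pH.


pH = −log10[H+]
pH = −log10(0.07723) = 1.11

1.11


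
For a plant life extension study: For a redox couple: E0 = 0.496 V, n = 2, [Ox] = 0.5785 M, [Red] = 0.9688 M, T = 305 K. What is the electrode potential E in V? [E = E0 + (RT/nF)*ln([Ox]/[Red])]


Apply the Nernst equation: E = E0 + (RT/nF)*ln([Ox]/[Red])
Step 1: RT/nF = 8.314*305/(2*96485) = 0.01314075 V
Step 2: [Ox]/[Red] = 0.5785/0.9688 = 0.59713
Step 3: ln(0.59713) = -0.51562
Step 4: correction = 0.01314075 * -0.51562 = -0.0068 V
E = 0.496 + -0.0068 = 0.4892 V

0.4892 V


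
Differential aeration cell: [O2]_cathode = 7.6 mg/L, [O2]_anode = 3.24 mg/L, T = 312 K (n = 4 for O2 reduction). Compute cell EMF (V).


Apply the Nernst concentration-cell relation: E = (RT/nF)*ln(C_cathode/C_anode)
RT/nF = 8.314*312/(4*96485) = 0.00672117 V
ln(7.6/3.24) = 0.85257
E = 0.00672117 * 0.85257 = 0.00573 V

0.00573 V


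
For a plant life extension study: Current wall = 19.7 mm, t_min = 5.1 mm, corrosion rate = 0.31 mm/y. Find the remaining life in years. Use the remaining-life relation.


Apply the remaining-life relation: RL = (t_current − t_min) / CR
RL = (19.7 − 5.1) / 0.31 = 14.6 / 0.31 = 47.1 years

47.1 years


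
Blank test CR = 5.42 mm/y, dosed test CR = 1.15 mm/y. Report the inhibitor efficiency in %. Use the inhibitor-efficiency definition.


Apply the inhibitor-efficiency definition: IE = (CR_blank − CR_inh)/CR_blank × 100
IE = (5.42 − 1.15) / 5.42 × 100
IE = 4.27 / 5.42 × 100 = 78.8 %

78.8 %


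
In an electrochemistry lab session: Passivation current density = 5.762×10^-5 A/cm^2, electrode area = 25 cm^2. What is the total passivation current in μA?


I = i_pass * A, then convert A → μA (×10^6)
I = 5.762×10^-5 * 25 * 10^6 = 1440.5 μA

1440.5 μA


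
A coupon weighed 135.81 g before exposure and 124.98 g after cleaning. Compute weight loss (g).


Weight loss = initial − final
WL = 135.81 − 124.98 = 10.83 g

10.83 g


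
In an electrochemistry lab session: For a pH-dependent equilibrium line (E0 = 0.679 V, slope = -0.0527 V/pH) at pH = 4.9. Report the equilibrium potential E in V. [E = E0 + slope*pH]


Apply the Pourbaix line equation: E = E0 + slope*pH
E = 0.679 + (-0.0527)*4.9 = 0.679 + (-0.25823) = 0.42077 V
Rounded to 3 decimal places: E = 0.421 V

0.421 V


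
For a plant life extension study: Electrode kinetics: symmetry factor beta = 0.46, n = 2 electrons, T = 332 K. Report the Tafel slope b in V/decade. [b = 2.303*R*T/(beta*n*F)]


Apply the Tafel slope relation: b = 2.303*R*T/(beta*n*F)
Numerator: 2.303 * 8.314 * 332 = 6356.85
Denominator: 0.46 * 2 * 96485 = 88766.2
b = 6356.85 / 88766.2 = 0.072 V/decade

0.072 V/decade


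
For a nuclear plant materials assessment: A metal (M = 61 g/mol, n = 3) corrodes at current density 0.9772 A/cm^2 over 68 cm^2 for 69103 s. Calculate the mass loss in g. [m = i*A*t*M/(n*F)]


Apply Faraday's law: m = i*A*t*M / (n*F)
Total charge passed Q = i*A*t = 0.9772*68*69103 = 4591866.7088 C
m = Q*M/(n*F) = 4591866.7088*61/(3*96485) = 967.694 g

967.694 g


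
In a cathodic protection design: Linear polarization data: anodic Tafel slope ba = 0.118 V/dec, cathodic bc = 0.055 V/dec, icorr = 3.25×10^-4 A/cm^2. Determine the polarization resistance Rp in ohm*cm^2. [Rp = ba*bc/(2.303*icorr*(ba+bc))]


Apply the Stern-Geary equation: Rp = ba*bc / (2.303*icorr*(ba+bc))
ba*bc = 0.118*0.055 = 0.00649
ba+bc = 0.173; 2.303*icorr*(ba+bc) = 2.303*3.25×10^-4*0.173 = 1.2948617×10^-4
Rp = 0.00649 / 1.2948617×10^-4 = 50.1 ohm*cm^2

50.1 ohm*cm^2


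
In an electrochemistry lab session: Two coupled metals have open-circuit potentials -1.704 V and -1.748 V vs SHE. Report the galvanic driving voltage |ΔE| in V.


Driving voltage is the absolute potential difference.
|ΔE| = |-1.704 − (-1.748)| = 0.044 V

0.044 V


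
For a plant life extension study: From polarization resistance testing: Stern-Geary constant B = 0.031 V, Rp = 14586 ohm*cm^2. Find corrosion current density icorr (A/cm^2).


Apply the Stern-Geary relation: icorr = B / Rp
icorr = 0.031 / 14586 = 2.125×10^-6 A/cm^2

2.125×10^-6 A/cm^2


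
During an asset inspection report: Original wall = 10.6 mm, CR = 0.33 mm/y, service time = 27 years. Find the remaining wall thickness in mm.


Remaining wall = original − CR × time
t = 10.6 − 0.33*27 = 10.6 − 8.91 = 1.69 mm

1.69 mm


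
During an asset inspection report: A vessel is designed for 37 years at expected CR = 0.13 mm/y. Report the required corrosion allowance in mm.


Corrosion allowance = CR × design life
CA = 0.13 * 37 = 4.81 mm

4.81 mm


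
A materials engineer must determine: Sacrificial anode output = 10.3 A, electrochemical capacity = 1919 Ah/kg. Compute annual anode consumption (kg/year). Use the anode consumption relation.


Annual consumption = current * hours per year / capacity
Rate = 10.3 * 8760 / 1919 = 47.0 kg/year

47.0 kg/year


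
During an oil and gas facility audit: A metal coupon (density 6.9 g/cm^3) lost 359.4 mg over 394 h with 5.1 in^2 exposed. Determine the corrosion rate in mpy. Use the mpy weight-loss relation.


Apply the mpy weight-loss relation: CR = 534 * W / (D * A * T)
Numerator: 534 * 359.4 = 191919.6
Denominator: 6.9 * 5.1 * 394 = 13864.86
CR = 191919.6 / 13864.86 = 13.84216 mpy

13.84216 mpy


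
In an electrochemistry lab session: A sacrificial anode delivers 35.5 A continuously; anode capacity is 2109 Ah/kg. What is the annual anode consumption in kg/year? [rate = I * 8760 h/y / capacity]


Annual consumption = current * hours per year / capacity
Rate = 35.5 * 8760 / 2109 = 147.5 kg/year

147.5 kg/year


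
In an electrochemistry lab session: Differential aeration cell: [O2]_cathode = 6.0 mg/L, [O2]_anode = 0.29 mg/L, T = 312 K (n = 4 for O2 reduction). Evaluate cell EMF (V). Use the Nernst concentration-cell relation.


Apply the Nernst concentration-cell relation: E = (RT/nF)*ln(C_cathode/C_anode)
RT/nF = 8.314*312/(4*96485) = 0.00672117 V
ln(6.0/0.29) = 3.02963
E = 0.00672117 * 3.02963 = 0.02036 V

0.02036 V


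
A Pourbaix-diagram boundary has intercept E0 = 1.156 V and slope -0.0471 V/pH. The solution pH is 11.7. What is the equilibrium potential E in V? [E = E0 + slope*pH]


Apply the Pourbaix line equation: E = E0 + slope*pH
E = 1.156 + (-0.0471)*11.7 = 1.156 + (-0.55107) = 0.60493 V
Rounded to 3 decimal places: E = 0.605 V

0.605 V


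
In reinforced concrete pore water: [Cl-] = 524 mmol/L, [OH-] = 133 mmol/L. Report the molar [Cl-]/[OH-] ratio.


Threshold parameter = [Cl-] / [OH-] (molar basis; both in mmol/L, so units cancel)
Ratio = 524 / 133 = 3.94

3.94


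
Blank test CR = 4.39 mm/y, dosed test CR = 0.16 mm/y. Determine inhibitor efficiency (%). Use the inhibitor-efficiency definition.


Apply the inhibitor-efficiency definition: IE = (CR_blank − CR_inh)/CR_blank × 100
IE = (4.39 − 0.16) / 4.39 × 100
IE = 4.23 / 4.39 × 100 = 96.4 %

96.4 %


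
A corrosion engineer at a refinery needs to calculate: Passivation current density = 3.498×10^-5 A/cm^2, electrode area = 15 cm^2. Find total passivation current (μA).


I = i_pass * A, then convert A → μA (×10^6)
I = 3.498×10^-5 * 15 * 10^6 = 524.7 μA

524.7 μA


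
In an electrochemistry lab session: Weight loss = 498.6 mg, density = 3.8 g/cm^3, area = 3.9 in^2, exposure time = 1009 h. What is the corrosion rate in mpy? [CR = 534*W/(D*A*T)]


Apply the mpy weight-loss relation: CR = 534 * W / (D * A * T)
Numerator: 534 * 498.6 = 266252.4
Denominator: 3.8 * 3.9 * 1009 = 14953.38
CR = 266252.4 / 14953.38 = 17.8055 mpy

17.8055 mpy


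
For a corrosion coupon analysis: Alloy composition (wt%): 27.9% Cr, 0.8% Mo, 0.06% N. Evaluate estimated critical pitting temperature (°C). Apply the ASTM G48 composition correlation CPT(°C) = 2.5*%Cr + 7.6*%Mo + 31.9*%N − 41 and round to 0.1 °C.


Apply the ASTM G48 empirical CPT estimate: CPT(°C) = 2.5*%Cr + 7.6*%Mo + 31.9*%N − 41
2.5*27.9 = 69.75; 7.6*0.8 = 6.08; 31.9*0.06 = 1.914
CPT = 69.75 + 6.08 + 1.914 − 41 = 36.744 °C
Rounded to 0.1 °C: CPT ≈ 36.7 °C

36.7 °C


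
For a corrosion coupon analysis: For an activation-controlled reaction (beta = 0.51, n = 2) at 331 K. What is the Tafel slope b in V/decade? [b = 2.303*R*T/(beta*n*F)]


Apply the Tafel slope relation: b = 2.303*R*T/(beta*n*F)
Numerator: 2.303 * 8.314 * 331 = 6337.7
Denominator: 0.51 * 2 * 96485 = 98414.7
b = 6337.7 / 98414.7 = 0.064 V/decade

0.064 V/decade


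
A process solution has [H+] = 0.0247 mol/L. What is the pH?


pH = −log10[H+]
pH = −log10(0.0247) = 1.61

1.61


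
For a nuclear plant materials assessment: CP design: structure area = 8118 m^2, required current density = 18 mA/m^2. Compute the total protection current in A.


I = area * current density, then convert mA → A (÷1000)
I = 8118 * 18 / 1000 = 146.12 A

146.12 A


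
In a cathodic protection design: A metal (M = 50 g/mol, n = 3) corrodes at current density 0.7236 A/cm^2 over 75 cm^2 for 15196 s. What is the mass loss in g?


Apply Faraday's law: m = i*A*t*M / (n*F)
Total charge passed Q = i*A*t = 0.7236*75*15196 = 824686.92 C
m = Q*M/(n*F) = 824686.92*50/(3*96485) = 142.4551 g

142.4551 g


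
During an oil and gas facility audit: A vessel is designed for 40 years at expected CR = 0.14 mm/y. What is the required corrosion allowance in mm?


Corrosion allowance = CR × design life
CA = 0.14 * 40 = 5.6 mm

5.6 mm


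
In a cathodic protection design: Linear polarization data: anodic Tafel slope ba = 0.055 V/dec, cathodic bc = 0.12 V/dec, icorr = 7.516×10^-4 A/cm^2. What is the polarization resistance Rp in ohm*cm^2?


Apply the Stern-Geary equation: Rp = ba*bc / (2.303*icorr*(ba+bc))
ba*bc = 0.055*0.12 = 0.0066
ba+bc = 0.175; 2.303*icorr*(ba+bc) = 2.303*7.516×10^-4*0.175 = 3.0291359×10^-4
Rp = 0.0066 / 3.0291359×10^-4 = 21.8 ohm*cm^2

21.8 ohm*cm^2


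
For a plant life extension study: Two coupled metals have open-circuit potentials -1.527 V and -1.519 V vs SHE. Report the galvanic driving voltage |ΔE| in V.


Driving voltage is the absolute potential difference.
|ΔE| = |-1.527 − (-1.519)| = 0.008 V

0.008 V


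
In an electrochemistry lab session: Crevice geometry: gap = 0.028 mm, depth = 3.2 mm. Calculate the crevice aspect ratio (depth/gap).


Aspect ratio = depth / gap
Ratio = 3.2 / 0.028 = 114.3

114.3


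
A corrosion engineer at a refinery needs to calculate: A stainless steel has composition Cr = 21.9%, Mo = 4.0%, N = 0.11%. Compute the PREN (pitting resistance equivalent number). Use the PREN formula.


Apply the PREN formula: PREN = Cr + 3.3*Mo + 16*N
PREN = 21.9 + 3.3*4.0 + 16*0.11
PREN = 21.9 + 13.2 + 1.76 = 36.86

36.86
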